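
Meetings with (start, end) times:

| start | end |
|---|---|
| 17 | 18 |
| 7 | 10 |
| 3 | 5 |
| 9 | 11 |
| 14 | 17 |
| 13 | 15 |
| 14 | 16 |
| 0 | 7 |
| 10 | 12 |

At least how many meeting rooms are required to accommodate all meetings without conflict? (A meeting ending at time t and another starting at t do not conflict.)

3

The answer is the maximum number of intervals overlapping at any instant.
starts: [0, 3, 7, 9, 10, 13, 14, 14, 17]
ends:   [5, 7, 10, 11, 12, 15, 16, 17, 18]
s0→1 s3→2 e5→1 e7→0 s7→1 s9→2 e10→1 s10→2 e11→1 e12→0 s13→1 s14→2 s14→3  — peak 3.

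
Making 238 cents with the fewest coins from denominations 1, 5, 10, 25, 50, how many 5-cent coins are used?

238 − 4×50→38 − 1×25→13 − 1×10→3 − 3×1→0
Count of 5: 0

0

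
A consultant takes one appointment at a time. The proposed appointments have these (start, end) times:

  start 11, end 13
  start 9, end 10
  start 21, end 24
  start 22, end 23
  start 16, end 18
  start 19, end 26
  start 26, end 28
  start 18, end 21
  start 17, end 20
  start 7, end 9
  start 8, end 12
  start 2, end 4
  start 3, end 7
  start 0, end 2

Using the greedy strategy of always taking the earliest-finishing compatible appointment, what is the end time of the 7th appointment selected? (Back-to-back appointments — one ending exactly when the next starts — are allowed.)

21

Sort by end time and greedily take each interval whose start is ≥ the last chosen end.
Sorted by end: (0,2)  (2,4)  (3,7)  (7,9)  (9,10)  (8,12)  (11,13)  (16,18)  (17,20)  (18,21)  (22,23)  (21,24)  (19,26)  (26,28)
take (0,2); take (2,4); skip (3,7); take (7,9); take (9,10); take (11,13); take (16,18); skip (17,20); take (18,21); take (22,23); skip (19,26); take (26,28).
Selected: (0,2) (2,4) (7,9) (9,10) (11,13) (16,18) (18,21) (22,23) (26,28)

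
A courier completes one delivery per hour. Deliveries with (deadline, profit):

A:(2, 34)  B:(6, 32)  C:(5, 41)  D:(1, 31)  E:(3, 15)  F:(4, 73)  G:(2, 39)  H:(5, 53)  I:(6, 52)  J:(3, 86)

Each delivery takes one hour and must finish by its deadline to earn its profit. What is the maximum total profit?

Sort by profit descending; place each in the latest free slot ≤ its deadline.
Profit order: J=86 F=73 H=53 I=52 C=41 G=39 A=34 B=32 D=31 E=15
Assign: J→slot 3, F→slot 4, H→slot 5, I→slot 6, C→slot 2, G→slot 1, A skipped, B skipped, D skipped, E skipped.
Slots: [1:G] [2:C] [3:J] [4:F] [5:H] [6:I]
Profit = 39 + 41 + 86 + 73 + 53 + 52 = 344

344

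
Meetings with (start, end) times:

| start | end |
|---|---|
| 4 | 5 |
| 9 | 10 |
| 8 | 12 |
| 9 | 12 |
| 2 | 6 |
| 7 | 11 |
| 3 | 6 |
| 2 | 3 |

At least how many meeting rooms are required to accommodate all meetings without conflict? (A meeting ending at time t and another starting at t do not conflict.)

Count concurrent intervals with a sweep; the peak is the room count.
starts: [2, 2, 3, 4, 7, 8, 9, 9]
ends:   [3, 5, 6, 6, 10, 11, 12, 12]
s2→1 s2→2 e3→1 s3→2 s4→3 e5→2 e6→1 e6→0 s7→1 s8→2 s9→3 s9→4  — peak 4.

4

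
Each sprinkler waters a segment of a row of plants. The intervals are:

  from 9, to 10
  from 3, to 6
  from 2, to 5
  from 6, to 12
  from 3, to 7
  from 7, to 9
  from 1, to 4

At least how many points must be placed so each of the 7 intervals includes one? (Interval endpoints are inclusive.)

2

Sort by right endpoint; whenever an interval is uncovered, place a point at its right end.
By right end: [1,4]  [2,5]  [3,6]  [3,7]  [7,9]  [9,10]  [6,12]
[1,4] uncovered → point at 4; [7,9] uncovered → point at 9.
Points: 4, 9 (2 total).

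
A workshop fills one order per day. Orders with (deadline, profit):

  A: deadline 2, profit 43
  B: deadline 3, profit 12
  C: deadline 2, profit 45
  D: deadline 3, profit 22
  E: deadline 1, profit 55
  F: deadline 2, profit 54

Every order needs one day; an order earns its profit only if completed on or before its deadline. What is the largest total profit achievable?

By profit: E(d1,55), F(d2,54), C(d2,45), A(d2,43), D(d3,22), B(d3,12)
E→slot 1; F→slot 2; C skipped; A skipped; D→slot 3; B skipped.
Profit = 55 + 54 + 22 = 131

131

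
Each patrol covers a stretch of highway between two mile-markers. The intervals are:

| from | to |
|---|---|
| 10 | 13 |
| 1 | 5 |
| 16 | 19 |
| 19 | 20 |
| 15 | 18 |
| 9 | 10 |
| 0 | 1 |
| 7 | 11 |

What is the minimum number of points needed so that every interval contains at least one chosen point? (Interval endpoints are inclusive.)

Process intervals by earliest right end; each time one isn't hit yet, stab at its right endpoint.
By right end: [0,1]  [1,5]  [9,10]  [7,11]  [10,13]  [15,18]  [16,19]  [19,20]
[0,1] uncovered → point at 1; [9,10] uncovered → point at 10; [15,18] uncovered → point at 18; [19,20] uncovered → point at 20.
Points: 1, 10, 18, 20 (4 total).

4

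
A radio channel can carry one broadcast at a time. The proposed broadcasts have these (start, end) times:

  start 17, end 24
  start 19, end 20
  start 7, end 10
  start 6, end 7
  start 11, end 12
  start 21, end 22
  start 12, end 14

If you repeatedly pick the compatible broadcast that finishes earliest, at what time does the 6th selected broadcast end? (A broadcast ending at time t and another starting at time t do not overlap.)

Sorted by end: (6,7)  (7,10)  (11,12)  (12,14)  (19,20)  (21,22)  (17,24)
take (6,7); take (7,10); take (11,12); take (12,14); take (19,20); take (21,22).
Selected: (6,7) (7,10) (11,12) (12,14) (19,20) (21,22)

22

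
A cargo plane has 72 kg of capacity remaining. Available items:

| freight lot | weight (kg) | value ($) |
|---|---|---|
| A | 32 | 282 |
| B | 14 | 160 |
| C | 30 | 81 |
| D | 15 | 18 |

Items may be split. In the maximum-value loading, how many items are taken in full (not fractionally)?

2

Order: B (160/14=11.43) > A (282/32=8.81) > C (81/30=2.70) > D (18/15=1.20)
Fill: take B (14 @ 160) → take A (32 @ 282) → take 26/30 of C → 70.20; 72/72 used.
2 item(s) taken whole; one partial (take 26/30 of C).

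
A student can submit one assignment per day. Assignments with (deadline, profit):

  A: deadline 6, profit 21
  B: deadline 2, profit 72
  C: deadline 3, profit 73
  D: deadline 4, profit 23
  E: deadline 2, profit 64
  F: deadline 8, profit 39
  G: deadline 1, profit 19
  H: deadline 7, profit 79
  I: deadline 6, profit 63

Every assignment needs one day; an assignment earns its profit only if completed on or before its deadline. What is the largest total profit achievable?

Sort by profit descending; place each in the latest free slot ≤ its deadline.
By profit: H(d7,79), C(d3,73), B(d2,72), E(d2,64), I(d6,63), F(d8,39), D(d4,23), A(d6,21), G(d1,19)
H→slot 7; C→slot 3; B→slot 2; E→slot 1; I→slot 6; F→slot 8; D→slot 4; A→slot 5; G skipped.
Profit = 64 + 72 + 73 + 23 + 21 + 63 + 79 + 39 = 434

434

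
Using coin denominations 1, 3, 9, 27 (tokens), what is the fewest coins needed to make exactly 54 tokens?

Greedy: take as many of the largest coin as possible, then repeat with the remainder.
54 − 2×27→0
Total coins = 2 = 2

2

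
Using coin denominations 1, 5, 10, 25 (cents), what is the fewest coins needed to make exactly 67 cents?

6

Use the largest denomination that fits, subtract, and repeat.
67 − 2×25→17 − 1×10→7 − 1×5→2 − 2×1→0
Total coins = 2 + 1 + 1 + 2 = 6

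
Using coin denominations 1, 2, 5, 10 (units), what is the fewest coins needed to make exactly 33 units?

Greedy: take as many of the largest coin as possible, then repeat with the remainder.
33 − 3×10→3 − 1×2→1 − 1×1→0
Total coins = 3 + 1 + 1 = 5

5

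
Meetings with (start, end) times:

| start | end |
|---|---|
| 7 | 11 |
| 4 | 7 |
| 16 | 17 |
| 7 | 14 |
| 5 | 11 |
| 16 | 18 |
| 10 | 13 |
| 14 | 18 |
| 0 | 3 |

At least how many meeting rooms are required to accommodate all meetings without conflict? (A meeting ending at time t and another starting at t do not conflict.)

4

starts: [0, 4, 5, 7, 7, 10, 14, 16, 16]
ends:   [3, 7, 11, 11, 13, 14, 17, 18, 18]
s0→1 e3→0 s4→1 s5→2 e7→1 s7→2 s7→3 s10→4  — peak 4.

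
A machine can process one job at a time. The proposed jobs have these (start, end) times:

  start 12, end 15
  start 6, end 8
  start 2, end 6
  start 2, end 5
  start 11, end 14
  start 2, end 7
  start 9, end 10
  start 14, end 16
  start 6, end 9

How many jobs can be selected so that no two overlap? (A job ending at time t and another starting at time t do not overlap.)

By end time: (2,5), (2,6), (2,7), (6,8), (6,9), (9,10), (11,14), (12,15), (14,16).
Pick (2,5); next start ≥ 5 → (6,8); next start ≥ 8 → (9,10); next start ≥ 10 → (11,14); next start ≥ 14 → (14,16).
Selected 5 jobs.

5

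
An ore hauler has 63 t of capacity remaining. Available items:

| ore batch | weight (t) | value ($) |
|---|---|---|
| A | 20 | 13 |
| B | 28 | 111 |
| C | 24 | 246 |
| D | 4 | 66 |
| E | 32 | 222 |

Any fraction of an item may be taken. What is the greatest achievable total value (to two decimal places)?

545.89

Greedy by value/weight ratio, highest first.
Order: D (66/4=16.50) > C (246/24=10.25) > E (222/32=6.94) > B (111/28=3.96) > A (13/20=0.65)
Fill: take D (4 @ 66) → take C (24 @ 246) → take E (32 @ 222) → take 3/28 of B → 11.89; 63/63 used.
Total value = 545.89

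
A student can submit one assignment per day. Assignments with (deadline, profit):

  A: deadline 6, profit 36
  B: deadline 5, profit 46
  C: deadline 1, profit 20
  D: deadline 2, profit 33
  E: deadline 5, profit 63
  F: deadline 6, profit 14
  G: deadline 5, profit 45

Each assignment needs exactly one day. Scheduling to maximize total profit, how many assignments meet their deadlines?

6

Sort by profit descending; place each in the latest free slot ≤ its deadline.
Profit order: E=63 B=46 G=45 A=36 D=33 C=20 F=14
Assign: E→slot 5, B→slot 4, G→slot 3, A→slot 6, D→slot 2, C→slot 1, F skipped.
Slots: [1:C] [2:D] [3:G] [4:B] [5:E] [6:A]
6 of 7 scheduled.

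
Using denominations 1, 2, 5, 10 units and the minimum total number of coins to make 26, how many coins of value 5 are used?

Greedy: take as many of the largest coin as possible, then repeat with the remainder.
26 = 2×10 + 1×5 + 1×1
Count of 5: 1

1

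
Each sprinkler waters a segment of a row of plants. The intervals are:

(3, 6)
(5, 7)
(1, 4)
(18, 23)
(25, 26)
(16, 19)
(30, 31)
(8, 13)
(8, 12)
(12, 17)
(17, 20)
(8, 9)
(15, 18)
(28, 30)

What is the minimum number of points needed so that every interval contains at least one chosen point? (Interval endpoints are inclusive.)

Process intervals by earliest right end; each time one isn't hit yet, stab at its right endpoint.
By right end: [1,4]  [3,6]  [5,7]  [8,9]  [8,12]  [8,13]  [12,17]  [15,18]  [16,19]  [17,20]  [18,23]  [25,26]  [28,30]  [30,31]
[1,4] uncovered → point at 4; [5,7] uncovered → point at 7; [8,9] uncovered → point at 9; [12,17] uncovered → point at 17; [18,23] uncovered → point at 23; [25,26] uncovered → point at 26; [28,30] uncovered → point at 30.
Points: 4, 7, 9, 17, 23, 26, 30 (7 total).

7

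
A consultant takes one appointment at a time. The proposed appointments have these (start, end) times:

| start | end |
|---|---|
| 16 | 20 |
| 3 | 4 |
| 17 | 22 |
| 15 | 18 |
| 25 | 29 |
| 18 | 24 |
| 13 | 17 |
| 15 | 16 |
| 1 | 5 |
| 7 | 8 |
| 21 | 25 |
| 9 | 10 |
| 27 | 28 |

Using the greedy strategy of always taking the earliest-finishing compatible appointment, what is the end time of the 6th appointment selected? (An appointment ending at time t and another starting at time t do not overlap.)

25

Sorted by end: (3,4)  (1,5)  (7,8)  (9,10)  (15,16)  (13,17)  (15,18)  (16,20)  (17,22)  (18,24)  (21,25)  (27,28)  (25,29)
take (3,4); take (7,8); take (9,10); take (15,16); skip (13,17); take (16,20); skip (17,22); take (21,25); take (27,28); skip (25,29).
Selected: (3,4) (7,8) (9,10) (15,16) (16,20) (21,25) (27,28)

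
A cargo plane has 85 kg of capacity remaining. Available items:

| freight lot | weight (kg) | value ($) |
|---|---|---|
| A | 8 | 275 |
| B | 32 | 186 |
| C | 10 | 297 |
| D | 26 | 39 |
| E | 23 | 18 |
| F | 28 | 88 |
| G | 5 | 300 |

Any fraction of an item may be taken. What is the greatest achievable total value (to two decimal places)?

Greedy by value/weight ratio, highest first.
Ratios (sorted): G 60.00, A 34.38, C 29.70, B 5.81, F 3.14, D 1.50, E 0.78
take G (5 @ 300); take A (8 @ 275); take C (10 @ 297); take B (32 @ 186); take F (28 @ 88); take 2/26 of D → 3.00. Capacity used 85/85.
Total value = 1149.00

1149.00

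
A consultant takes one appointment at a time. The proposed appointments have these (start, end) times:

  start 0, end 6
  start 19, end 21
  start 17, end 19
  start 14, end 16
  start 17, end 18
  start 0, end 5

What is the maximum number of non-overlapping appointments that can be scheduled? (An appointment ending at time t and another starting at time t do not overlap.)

By end time: (0,5), (0,6), (14,16), (17,18), (17,19), (19,21).
Pick (0,5); next start ≥ 5 → (14,16); next start ≥ 16 → (17,18); next start ≥ 18 → (19,21).
Selected 4 appointments.

4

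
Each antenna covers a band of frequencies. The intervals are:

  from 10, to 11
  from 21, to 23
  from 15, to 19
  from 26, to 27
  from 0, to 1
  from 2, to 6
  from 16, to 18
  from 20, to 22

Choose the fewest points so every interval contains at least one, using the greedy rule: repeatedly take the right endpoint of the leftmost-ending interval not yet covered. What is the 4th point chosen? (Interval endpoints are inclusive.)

Sorted: [0,1] [2,6] [10,11] [16,18] [15,19] [20,22] [21,23] [26,27]
{[0,1]} hit by 1; {[2,6]} hit by 6; {[10,11]} hit by 11; {[16,18],[15,19]} hit by 18; {[20,22],[21,23]} hit by 22; {[26,27]} hit by 27.
Points: 1, 6, 11, 18, 22, 27 (6 total).

18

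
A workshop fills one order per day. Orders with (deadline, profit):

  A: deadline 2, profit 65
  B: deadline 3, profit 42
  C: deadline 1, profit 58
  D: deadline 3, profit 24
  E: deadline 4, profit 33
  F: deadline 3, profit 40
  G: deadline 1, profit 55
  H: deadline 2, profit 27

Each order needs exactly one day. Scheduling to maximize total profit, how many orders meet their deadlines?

Sort by profit descending; place each in the latest free slot ≤ its deadline.
Profit order: A=65 C=58 G=55 B=42 F=40 E=33 H=27 D=24
Assign: A→slot 2, C→slot 1, G skipped, B→slot 3, F skipped, E→slot 4, H skipped, D skipped.
Slots: [1:C] [2:A] [3:B] [4:E]
4 of 8 scheduled.

4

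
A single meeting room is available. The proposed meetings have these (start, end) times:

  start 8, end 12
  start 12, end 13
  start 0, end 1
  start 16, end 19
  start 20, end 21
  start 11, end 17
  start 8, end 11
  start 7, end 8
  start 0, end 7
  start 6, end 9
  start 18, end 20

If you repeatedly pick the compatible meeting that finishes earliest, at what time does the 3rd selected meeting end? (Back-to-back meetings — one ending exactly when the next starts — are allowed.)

11

By end time: (0,1), (0,7), (7,8), (6,9), (8,11), (8,12), (12,13), (11,17), (16,19), (18,20), (20,21).
Pick (0,1); next start ≥ 1 → (7,8); next start ≥ 8 → (8,11); next start ≥ 11 → (12,13); next start ≥ 13 → (16,19); next start ≥ 19 → (20,21).
Selected: (0,1) (7,8) (8,11) (12,13) (16,19) (20,21)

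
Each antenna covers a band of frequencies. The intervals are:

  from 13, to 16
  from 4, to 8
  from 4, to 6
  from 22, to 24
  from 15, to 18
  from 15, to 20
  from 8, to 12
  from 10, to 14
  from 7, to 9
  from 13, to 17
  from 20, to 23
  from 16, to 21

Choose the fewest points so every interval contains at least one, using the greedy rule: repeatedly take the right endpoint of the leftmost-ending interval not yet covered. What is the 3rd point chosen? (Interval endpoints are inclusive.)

14

Process intervals by earliest right end; each time one isn't hit yet, stab at its right endpoint.
By right end: [4,6]  [4,8]  [7,9]  [8,12]  [10,14]  [13,16]  [13,17]  [15,18]  [15,20]  [16,21]  [20,23]  [22,24]
[4,6] uncovered → point at 6; [7,9] uncovered → point at 9; [10,14] uncovered → point at 14; [15,18] uncovered → point at 18; [20,23] uncovered → point at 23.
Points: 6, 9, 14, 18, 23 (5 total).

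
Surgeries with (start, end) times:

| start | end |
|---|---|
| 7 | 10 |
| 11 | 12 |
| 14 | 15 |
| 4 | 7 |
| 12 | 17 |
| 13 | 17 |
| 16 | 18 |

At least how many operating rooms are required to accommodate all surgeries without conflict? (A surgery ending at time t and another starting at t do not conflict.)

3

The answer is the maximum number of intervals overlapping at any instant.
starts: [4, 7, 11, 12, 13, 14, 16]
ends:   [7, 10, 12, 15, 17, 17, 18]
s4→1 e7→0 s7→1 e10→0 s11→1 e12→0 s12→1 s13→2 s14→3  — peak 3.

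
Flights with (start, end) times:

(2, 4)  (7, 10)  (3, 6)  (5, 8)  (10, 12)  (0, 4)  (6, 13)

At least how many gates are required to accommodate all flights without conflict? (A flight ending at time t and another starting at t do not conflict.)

3

The answer is the maximum number of intervals overlapping at any instant.
starts: [0, 2, 3, 5, 6, 7, 10]
ends:   [4, 4, 6, 8, 10, 12, 13]
s0→1 s2→2 s3→3  — peak 3.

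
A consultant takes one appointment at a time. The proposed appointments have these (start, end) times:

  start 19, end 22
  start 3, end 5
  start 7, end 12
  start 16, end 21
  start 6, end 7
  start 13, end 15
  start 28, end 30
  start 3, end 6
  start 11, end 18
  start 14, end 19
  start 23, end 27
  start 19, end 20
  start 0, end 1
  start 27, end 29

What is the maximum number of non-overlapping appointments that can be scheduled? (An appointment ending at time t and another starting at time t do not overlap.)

Sorted by end: (0,1)  (3,5)  (3,6)  (6,7)  (7,12)  (13,15)  (11,18)  (14,19)  (19,20)  (16,21)  (19,22)  (23,27)  (27,29)  (28,30)
take (0,1); take (3,5); take (6,7); take (7,12); take (13,15); skip (14,19); take (19,20); skip (16,21); skip (19,22); take (23,27); take (27,29).
Selected 8 appointments.

8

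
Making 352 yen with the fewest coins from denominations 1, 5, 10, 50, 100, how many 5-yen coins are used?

0

352 = 3×100 + 1×50 + 2×1
Count of 5: 0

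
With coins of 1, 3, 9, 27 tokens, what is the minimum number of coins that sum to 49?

Greedy: take as many of the largest coin as possible, then repeat with the remainder.
49 − 1×27→22 − 2×9→4 − 1×3→1 − 1×1→0
Total coins = 1 + 2 + 1 + 1 = 5

5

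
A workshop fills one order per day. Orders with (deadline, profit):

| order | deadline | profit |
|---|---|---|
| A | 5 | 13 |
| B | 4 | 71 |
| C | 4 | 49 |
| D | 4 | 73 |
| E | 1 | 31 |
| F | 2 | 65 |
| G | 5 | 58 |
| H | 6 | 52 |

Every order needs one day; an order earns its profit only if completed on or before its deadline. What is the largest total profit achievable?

Sort by profit descending; place each in the latest free slot ≤ its deadline.
By profit: D(d4,73), B(d4,71), F(d2,65), G(d5,58), H(d6,52), C(d4,49), E(d1,31), A(d5,13)
D→slot 4; B→slot 3; F→slot 2; G→slot 5; H→slot 6; C→slot 1; E skipped; A skipped.
Profit = 49 + 65 + 71 + 73 + 58 + 52 = 368

368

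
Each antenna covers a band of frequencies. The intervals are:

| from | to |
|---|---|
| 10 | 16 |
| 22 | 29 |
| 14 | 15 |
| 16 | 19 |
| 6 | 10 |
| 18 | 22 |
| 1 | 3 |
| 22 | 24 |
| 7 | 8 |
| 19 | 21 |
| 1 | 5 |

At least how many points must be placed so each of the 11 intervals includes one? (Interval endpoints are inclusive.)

5

Process intervals by earliest right end; each time one isn't hit yet, stab at its right endpoint.
Sorted: [1,3] [1,5] [7,8] [6,10] [14,15] [10,16] [16,19] [19,21] [18,22] [22,24] [22,29]
{[1,3],[1,5]} hit by 3; {[7,8],[6,10]} hit by 8; {[14,15],[10,16]} hit by 15; {[16,19],[19,21],[18,22]} hit by 19; {[22,24],[22,29]} hit by 24.
Points: 3, 8, 15, 19, 24 (5 total).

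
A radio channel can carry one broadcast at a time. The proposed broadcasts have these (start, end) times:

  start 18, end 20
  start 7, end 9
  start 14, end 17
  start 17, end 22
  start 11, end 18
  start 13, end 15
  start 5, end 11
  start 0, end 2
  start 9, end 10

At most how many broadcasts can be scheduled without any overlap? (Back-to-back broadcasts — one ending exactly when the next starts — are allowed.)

Sorted by end: (0,2)  (7,9)  (9,10)  (5,11)  (13,15)  (14,17)  (11,18)  (18,20)  (17,22)
take (0,2); take (7,9); take (9,10); take (13,15); skip (14,17); skip (11,18); take (18,20).
Selected 5 broadcasts.

5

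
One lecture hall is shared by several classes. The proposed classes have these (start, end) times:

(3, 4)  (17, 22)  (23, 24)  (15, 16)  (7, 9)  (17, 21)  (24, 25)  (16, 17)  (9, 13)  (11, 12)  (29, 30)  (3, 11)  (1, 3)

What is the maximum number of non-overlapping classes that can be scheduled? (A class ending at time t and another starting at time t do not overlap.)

10

Sort by end time and greedily take each interval whose start is ≥ the last chosen end.
By end time: (1,3), (3,4), (7,9), (3,11), (11,12), (9,13), (15,16), (16,17), (17,21), (17,22), (23,24), (24,25), (29,30).
Pick (1,3); next start ≥ 3 → (3,4); next start ≥ 4 → (7,9); next start ≥ 9 → (11,12); next start ≥ 12 → (15,16); next start ≥ 16 → (16,17); next start ≥ 17 → (17,21); next start ≥ 21 → (23,24); next start ≥ 24 → (24,25); next start ≥ 25 → (29,30).
Selected 10 classes.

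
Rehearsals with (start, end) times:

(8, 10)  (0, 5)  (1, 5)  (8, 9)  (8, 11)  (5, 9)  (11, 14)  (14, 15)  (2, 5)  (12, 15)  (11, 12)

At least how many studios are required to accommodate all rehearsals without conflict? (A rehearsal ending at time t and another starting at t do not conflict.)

Events (time:±→running): 0:+→1 1:+→2 2:+→3 5:-→2 5:-→1 5:-→0 5:+→1 8:+→2 8:+→3 8:+→4 … peak 4.

4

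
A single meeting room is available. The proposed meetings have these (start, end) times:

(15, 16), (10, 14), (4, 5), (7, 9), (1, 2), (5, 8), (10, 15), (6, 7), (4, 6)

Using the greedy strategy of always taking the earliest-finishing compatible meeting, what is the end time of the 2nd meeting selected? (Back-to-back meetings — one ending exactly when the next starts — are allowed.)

5

Sort by end time and greedily take each interval whose start is ≥ the last chosen end.
Sorted by end: (1,2)  (4,5)  (4,6)  (6,7)  (5,8)  (7,9)  (10,14)  (10,15)  (15,16)
take (1,2); take (4,5); take (6,7); take (7,9); take (10,14); skip (10,15); take (15,16).
Selected: (1,2) (4,5) (6,7) (7,9) (10,14) (15,16)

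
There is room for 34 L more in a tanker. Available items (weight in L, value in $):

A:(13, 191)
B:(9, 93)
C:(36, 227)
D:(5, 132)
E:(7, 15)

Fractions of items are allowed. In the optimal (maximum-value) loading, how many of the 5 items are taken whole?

3

Order: D (132/5=26.40) > A (191/13=14.69) > B (93/9=10.33) > C (227/36=6.31) > E (15/7=2.14)
Fill: take D (5 @ 132) → take A (13 @ 191) → take B (9 @ 93) → take 7/36 of C → 44.14; 34/34 used.
3 item(s) taken whole; one partial (take 7/36 of C).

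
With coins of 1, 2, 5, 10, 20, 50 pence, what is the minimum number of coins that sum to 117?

117 = 2×50 + 1×10 + 1×5 + 1×2
Total coins = 2 + 1 + 1 + 1 = 5

5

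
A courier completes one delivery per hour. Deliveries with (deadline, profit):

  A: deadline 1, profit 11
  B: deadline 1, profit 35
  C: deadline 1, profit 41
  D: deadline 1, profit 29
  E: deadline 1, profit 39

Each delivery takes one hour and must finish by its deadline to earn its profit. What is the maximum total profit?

41

Sort by profit descending; place each in the latest free slot ≤ its deadline.
Profit order: C=41 E=39 B=35 D=29 A=11
Assign: C→slot 1, E skipped, B skipped, D skipped, A skipped.
Slots: [1:C]
Profit = 41 = 41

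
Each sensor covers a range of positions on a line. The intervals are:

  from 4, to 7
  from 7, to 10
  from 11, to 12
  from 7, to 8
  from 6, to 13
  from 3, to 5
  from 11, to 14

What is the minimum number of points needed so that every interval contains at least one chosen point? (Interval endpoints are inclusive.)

3

By right end: [3,5]  [4,7]  [7,8]  [7,10]  [11,12]  [6,13]  [11,14]
[3,5] uncovered → point at 5; [7,8] uncovered → point at 8; [11,12] uncovered → point at 12.
Points: 5, 8, 12 (3 total).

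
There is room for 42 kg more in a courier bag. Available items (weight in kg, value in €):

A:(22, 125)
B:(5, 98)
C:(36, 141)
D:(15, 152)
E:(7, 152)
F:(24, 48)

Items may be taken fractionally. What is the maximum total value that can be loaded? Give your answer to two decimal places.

487.23

Greedy by value/weight ratio, highest first.
Order: E (152/7=21.71) > B (98/5=19.60) > D (152/15=10.13) > A (125/22=5.68) > C (141/36=3.92) > F (48/24=2.00)
Fill: take E (7 @ 152) → take B (5 @ 98) → take D (15 @ 152) → take 15/22 of A → 85.23; 42/42 used.
Total value = 487.23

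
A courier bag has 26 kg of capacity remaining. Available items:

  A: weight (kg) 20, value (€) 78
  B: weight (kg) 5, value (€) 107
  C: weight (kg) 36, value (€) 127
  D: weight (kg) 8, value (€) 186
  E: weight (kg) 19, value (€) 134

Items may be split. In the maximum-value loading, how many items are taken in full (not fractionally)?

2

Order: D (186/8=23.25) > B (107/5=21.40) > E (134/19=7.05) > A (78/20=3.90) > C (127/36=3.53)
Fill: take D (8 @ 186) → take B (5 @ 107) → take 13/19 of E → 91.68; 26/26 used.
2 item(s) taken whole; one partial (take 13/19 of E).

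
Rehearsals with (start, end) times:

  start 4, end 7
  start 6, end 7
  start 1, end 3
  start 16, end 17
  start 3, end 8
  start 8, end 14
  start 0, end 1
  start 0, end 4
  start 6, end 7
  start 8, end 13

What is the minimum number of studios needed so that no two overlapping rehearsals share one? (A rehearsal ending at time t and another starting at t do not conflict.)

4

The answer is the maximum number of intervals overlapping at any instant.
Events (time:±→running): 0:+→1 0:+→2 1:-→1 1:+→2 3:-→1 3:+→2 4:-→1 4:+→2 6:+→3 6:+→4 … peak 4.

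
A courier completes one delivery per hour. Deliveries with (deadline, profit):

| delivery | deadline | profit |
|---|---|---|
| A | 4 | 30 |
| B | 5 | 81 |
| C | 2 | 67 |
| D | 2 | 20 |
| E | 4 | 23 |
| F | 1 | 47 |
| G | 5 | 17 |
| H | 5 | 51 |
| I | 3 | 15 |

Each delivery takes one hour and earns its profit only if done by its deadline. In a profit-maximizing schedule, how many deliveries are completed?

Take jobs in profit order; each goes to the latest open slot no later than its deadline.
By profit: B(d5,81), C(d2,67), H(d5,51), F(d1,47), A(d4,30), E(d4,23), D(d2,20), G(d5,17), I(d3,15)
B→slot 5; C→slot 2; H→slot 4; F→slot 1; A→slot 3; E skipped; D skipped; G skipped; I skipped.
5 of 9 scheduled.

5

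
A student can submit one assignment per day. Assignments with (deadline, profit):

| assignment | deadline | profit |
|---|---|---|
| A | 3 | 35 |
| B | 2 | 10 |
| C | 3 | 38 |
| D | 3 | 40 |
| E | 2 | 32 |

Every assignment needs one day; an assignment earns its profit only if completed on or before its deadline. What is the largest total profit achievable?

By profit: D(d3,40), C(d3,38), A(d3,35), E(d2,32), B(d2,10)
D→slot 3; C→slot 2; A→slot 1; E skipped; B skipped.
Profit = 35 + 38 + 40 = 113

113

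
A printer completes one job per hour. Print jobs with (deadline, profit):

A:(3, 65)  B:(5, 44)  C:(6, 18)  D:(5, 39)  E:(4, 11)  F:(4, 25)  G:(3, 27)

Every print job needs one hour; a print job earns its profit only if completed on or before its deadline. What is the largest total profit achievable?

Take jobs in profit order; each goes to the latest open slot no later than its deadline.
By profit: A(d3,65), B(d5,44), D(d5,39), G(d3,27), F(d4,25), C(d6,18), E(d4,11)
A→slot 3; B→slot 5; D→slot 4; G→slot 2; F→slot 1; C→slot 6; E skipped.
Profit = 25 + 27 + 65 + 39 + 44 + 18 = 218

218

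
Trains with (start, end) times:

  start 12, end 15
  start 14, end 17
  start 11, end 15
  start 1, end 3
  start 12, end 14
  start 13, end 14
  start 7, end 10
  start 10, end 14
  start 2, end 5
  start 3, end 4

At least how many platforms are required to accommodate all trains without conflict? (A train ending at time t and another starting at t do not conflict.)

5

Events (time:±→running): 1:+→1 2:+→2 3:-→1 3:+→2 4:-→1 5:-→0 7:+→1 10:-→0 10:+→1 11:+→2 12:+→3 12:+→4 13:+→5 … peak 5.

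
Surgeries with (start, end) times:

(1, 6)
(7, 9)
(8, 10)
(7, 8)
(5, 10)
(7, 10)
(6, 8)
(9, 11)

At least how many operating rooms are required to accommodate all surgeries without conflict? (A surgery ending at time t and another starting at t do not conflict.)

Count concurrent intervals with a sweep; the peak is the room count.
Events (time:±→running): 1:+→1 5:+→2 6:-→1 6:+→2 7:+→3 7:+→4 7:+→5 … peak 5.

5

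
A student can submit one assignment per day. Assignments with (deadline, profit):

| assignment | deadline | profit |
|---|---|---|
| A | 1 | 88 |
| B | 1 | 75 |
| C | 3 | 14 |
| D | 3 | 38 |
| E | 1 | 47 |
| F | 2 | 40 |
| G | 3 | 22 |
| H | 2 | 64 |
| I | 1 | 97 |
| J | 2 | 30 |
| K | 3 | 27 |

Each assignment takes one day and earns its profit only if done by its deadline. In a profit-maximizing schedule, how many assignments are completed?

Sort by profit descending; place each in the latest free slot ≤ its deadline.
Profit order: I=97 A=88 B=75 H=64 E=47 F=40 D=38 J=30 K=27 G=22 C=14
Assign: I→slot 1, A skipped, B skipped, H→slot 2, E skipped, F skipped, D→slot 3, J skipped, K skipped, G skipped, C skipped.
Slots: [1:I] [2:H] [3:D]
3 of 11 scheduled.

3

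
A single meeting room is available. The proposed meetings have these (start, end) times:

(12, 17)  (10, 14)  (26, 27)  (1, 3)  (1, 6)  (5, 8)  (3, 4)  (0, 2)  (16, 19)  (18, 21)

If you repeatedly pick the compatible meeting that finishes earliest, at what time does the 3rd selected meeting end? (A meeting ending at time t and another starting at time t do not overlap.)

8

Order by finish time; keep every interval that doesn't clash with the previous kept one.
By end time: (0,2), (1,3), (3,4), (1,6), (5,8), (10,14), (12,17), (16,19), (18,21), (26,27).
Pick (0,2); next start ≥ 2 → (3,4); next start ≥ 4 → (5,8); next start ≥ 8 → (10,14); next start ≥ 14 → (16,19); next start ≥ 19 → (26,27).
Selected: (0,2) (3,4) (5,8) (10,14) (16,19) (26,27)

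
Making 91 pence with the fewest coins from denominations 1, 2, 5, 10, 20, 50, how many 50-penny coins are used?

91 = 1×50 + 2×20 + 1×1
Count of 50: 1

1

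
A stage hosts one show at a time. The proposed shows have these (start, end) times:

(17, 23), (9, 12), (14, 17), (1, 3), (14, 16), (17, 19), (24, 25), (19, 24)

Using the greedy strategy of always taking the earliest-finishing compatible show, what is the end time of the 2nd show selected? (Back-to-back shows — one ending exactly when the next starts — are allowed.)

12

Order by finish time; keep every interval that doesn't clash with the previous kept one.
By end time: (1,3), (9,12), (14,16), (14,17), (17,19), (17,23), (19,24), (24,25).
Pick (1,3); next start ≥ 3 → (9,12); next start ≥ 12 → (14,16); next start ≥ 16 → (17,19); next start ≥ 19 → (19,24); next start ≥ 24 → (24,25).
Selected: (1,3) (9,12) (14,16) (17,19) (19,24) (24,25)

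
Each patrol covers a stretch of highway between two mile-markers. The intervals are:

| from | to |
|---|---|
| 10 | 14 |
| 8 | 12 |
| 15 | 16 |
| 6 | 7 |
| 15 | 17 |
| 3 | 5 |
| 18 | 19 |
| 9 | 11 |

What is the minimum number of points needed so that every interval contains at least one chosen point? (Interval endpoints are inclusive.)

5

By right end: [3,5]  [6,7]  [9,11]  [8,12]  [10,14]  [15,16]  [15,17]  [18,19]
[3,5] uncovered → point at 5; [6,7] uncovered → point at 7; [9,11] uncovered → point at 11; [15,16] uncovered → point at 16; [18,19] uncovered → point at 19.
Points: 5, 7, 11, 16, 19 (5 total).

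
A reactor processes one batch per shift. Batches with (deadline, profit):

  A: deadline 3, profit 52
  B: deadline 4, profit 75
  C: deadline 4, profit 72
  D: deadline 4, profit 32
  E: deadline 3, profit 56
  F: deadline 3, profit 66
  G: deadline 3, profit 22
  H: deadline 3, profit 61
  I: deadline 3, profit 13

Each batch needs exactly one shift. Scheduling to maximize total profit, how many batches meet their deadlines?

Take jobs in profit order; each goes to the latest open slot no later than its deadline.
By profit: B(d4,75), C(d4,72), F(d3,66), H(d3,61), E(d3,56), A(d3,52), D(d4,32), G(d3,22), I(d3,13)
B→slot 4; C→slot 3; F→slot 2; H→slot 1; E skipped; A skipped; D skipped; G skipped; I skipped.
4 of 9 scheduled.

4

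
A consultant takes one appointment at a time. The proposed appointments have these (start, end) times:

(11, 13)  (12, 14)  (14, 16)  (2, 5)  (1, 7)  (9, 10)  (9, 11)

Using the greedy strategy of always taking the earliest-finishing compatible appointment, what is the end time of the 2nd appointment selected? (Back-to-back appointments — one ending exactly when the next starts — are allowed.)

10

Order by finish time; keep every interval that doesn't clash with the previous kept one.
By end time: (2,5), (1,7), (9,10), (9,11), (11,13), (12,14), (14,16).
Pick (2,5); next start ≥ 5 → (9,10); next start ≥ 10 → (11,13); next start ≥ 13 → (14,16).
Selected: (2,5) (9,10) (11,13) (14,16)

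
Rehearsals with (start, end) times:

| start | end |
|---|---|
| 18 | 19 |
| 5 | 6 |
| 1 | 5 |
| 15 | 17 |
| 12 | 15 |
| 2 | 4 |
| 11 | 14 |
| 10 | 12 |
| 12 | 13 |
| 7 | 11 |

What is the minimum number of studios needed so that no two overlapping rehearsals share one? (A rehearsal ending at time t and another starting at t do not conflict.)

Events (time:±→running): 1:+→1 2:+→2 4:-→1 5:-→0 5:+→1 6:-→0 7:+→1 10:+→2 11:-→1 11:+→2 12:-→1 12:+→2 12:+→3 … peak 3.

3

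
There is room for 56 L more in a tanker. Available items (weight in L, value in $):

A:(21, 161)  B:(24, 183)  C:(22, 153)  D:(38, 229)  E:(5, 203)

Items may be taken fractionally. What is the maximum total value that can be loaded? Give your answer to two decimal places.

588.73

Sort by value per unit weight and fill in that order.
Order: E (203/5=40.60) > A (161/21=7.67) > B (183/24=7.62) > C (153/22=6.95) > D (229/38=6.03)
Fill: take E (5 @ 203) → take A (21 @ 161) → take B (24 @ 183) → take 6/22 of C → 41.73; 56/56 used.
Total value = 588.73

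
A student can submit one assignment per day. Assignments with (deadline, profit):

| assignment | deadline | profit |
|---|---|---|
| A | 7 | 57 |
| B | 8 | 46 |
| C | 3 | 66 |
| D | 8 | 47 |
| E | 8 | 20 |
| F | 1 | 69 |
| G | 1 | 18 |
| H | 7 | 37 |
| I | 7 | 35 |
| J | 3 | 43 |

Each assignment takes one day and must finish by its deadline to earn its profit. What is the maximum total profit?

400

Take jobs in profit order; each goes to the latest open slot no later than its deadline.
Profit order: F=69 C=66 A=57 D=47 B=46 J=43 H=37 I=35 E=20 G=18
Assign: F→slot 1, C→slot 3, A→slot 7, D→slot 8, B→slot 6, J→slot 2, H→slot 5, I→slot 4, E skipped, G skipped.
Slots: [1:F] [2:J] [3:C] [4:I] [5:H] [6:B] [7:A] [8:D]
Profit = 69 + 43 + 66 + 35 + 37 + 46 + 57 + 47 = 400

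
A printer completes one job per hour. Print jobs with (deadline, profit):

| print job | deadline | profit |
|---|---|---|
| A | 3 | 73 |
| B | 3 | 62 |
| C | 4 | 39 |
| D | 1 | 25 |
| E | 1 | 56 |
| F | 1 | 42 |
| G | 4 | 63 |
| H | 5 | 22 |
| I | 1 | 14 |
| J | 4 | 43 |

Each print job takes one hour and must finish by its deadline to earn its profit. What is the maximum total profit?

Take jobs in profit order; each goes to the latest open slot no later than its deadline.
By profit: A(d3,73), G(d4,63), B(d3,62), E(d1,56), J(d4,43), F(d1,42), C(d4,39), D(d1,25), H(d5,22), I(d1,14)
A→slot 3; G→slot 4; B→slot 2; E→slot 1; J skipped; F skipped; C skipped; D skipped; H→slot 5; I skipped.
Profit = 56 + 62 + 73 + 63 + 22 = 276

276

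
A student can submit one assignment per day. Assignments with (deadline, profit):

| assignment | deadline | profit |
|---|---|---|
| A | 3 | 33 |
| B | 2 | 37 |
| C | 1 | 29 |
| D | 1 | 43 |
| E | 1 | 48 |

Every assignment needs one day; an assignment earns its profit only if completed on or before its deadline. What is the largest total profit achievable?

118

Profit order: E=48 D=43 B=37 A=33 C=29
Assign: E→slot 1, D skipped, B→slot 2, A→slot 3, C skipped.
Slots: [1:E] [2:B] [3:A]
Profit = 48 + 37 + 33 = 118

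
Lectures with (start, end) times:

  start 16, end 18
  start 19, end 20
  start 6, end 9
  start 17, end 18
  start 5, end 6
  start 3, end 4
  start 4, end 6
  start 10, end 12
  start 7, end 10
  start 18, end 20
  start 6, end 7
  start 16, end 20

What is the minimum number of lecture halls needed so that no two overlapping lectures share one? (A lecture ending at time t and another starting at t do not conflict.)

starts: [3, 4, 5, 6, 6, 7, 10, 16, 16, 17, 18, 19]
ends:   [4, 6, 6, 7, 9, 10, 12, 18, 18, 20, 20, 20]
s3→1 e4→0 s4→1 s5→2 e6→1 e6→0 s6→1 s6→2 e7→1 s7→2 e9→1 e10→0 s10→1 e12→0 s16→1 s16→2 s17→3  — peak 3.

3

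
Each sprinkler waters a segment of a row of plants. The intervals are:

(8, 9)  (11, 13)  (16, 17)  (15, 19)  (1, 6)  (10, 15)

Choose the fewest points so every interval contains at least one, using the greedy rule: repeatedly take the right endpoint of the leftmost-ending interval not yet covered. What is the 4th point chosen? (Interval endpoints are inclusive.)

17

Sort by right endpoint; whenever an interval is uncovered, place a point at its right end.
Sorted: [1,6] [8,9] [11,13] [10,15] [16,17] [15,19]
{[1,6]} hit by 6; {[8,9]} hit by 9; {[11,13],[10,15]} hit by 13; {[16,17],[15,19]} hit by 17.
Points: 6, 9, 13, 17 (4 total).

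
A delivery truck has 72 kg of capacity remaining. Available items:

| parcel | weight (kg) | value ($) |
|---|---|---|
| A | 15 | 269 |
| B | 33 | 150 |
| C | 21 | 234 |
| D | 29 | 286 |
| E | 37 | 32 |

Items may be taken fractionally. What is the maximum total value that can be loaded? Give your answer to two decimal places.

Ratios (sorted): A 17.93, C 11.14, D 9.86, B 4.55, E 0.86
take A (15 @ 269); take C (21 @ 234); take D (29 @ 286); take 7/33 of B → 31.82. Capacity used 72/72.
Total value = 820.82

820.82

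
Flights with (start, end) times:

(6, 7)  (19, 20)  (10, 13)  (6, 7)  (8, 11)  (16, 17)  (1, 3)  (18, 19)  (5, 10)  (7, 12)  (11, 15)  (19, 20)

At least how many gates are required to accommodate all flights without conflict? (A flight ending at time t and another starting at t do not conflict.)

3

The answer is the maximum number of intervals overlapping at any instant.
starts: [1, 5, 6, 6, 7, 8, 10, 11, 16, 18, 19, 19]
ends:   [3, 7, 7, 10, 11, 12, 13, 15, 17, 19, 20, 20]
s1→1 e3→0 s5→1 s6→2 s6→3  — peak 3.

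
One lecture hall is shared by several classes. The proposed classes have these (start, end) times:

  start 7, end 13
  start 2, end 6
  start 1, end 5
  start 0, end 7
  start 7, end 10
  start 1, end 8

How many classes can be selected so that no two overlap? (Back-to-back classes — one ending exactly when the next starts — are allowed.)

2

Greedy by earliest finish: after sorting by end time, pick each interval compatible with the last pick.
By end time: (1,5), (2,6), (0,7), (1,8), (7,10), (7,13).
Pick (1,5); next start ≥ 5 → (7,10).
Selected 2 classes.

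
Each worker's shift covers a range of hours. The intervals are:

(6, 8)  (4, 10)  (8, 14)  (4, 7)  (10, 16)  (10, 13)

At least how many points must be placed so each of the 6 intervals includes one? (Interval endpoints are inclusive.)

2

Process intervals by earliest right end; each time one isn't hit yet, stab at its right endpoint.
Sorted: [4,7] [6,8] [4,10] [10,13] [8,14] [10,16]
{[4,7],[6,8],[4,10]} hit by 7; {[10,13],[8,14],[10,16]} hit by 13.
Points: 7, 13 (2 total).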